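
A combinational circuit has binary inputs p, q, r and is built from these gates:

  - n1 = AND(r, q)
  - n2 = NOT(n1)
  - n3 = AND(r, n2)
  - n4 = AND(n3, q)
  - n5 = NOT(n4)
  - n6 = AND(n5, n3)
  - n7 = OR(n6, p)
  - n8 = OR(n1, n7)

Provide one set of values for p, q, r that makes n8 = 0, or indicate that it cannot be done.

n8 = OR(n1, n7) must be 0, so both n1 = 0 and n7 = 0.
n1 = AND(r, q) must be 0, so at least one of r, q is 0.
n7 = OR(n6, p) must be 0, so both n6 = 0 and p = 0.
Check with p=0, q=1, r=0:
n1 = AND(r, q) = AND(0, 1) = 0
n2 = NOT(n1) = NOT 0 = 1
n3 = AND(r, n2) = AND(0, 1) = 0
n4 = AND(n3, q) = AND(0, 1) = 0
n5 = NOT(n4) = NOT 0 = 1
n6 = AND(n5, n3) = AND(1, 0) = 0
n7 = OR(n6, p) = OR(0, 0) = 0
n8 = OR(n1, n7) = OR(0, 0) = 0
So n8 = 0 as required.

p=0, q=1, r=0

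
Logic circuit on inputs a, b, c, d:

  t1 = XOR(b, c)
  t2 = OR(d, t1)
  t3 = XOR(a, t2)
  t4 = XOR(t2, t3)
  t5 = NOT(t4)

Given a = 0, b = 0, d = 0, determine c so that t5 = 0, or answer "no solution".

With a = 0, b = 0, d = 0 fixed, none of the 2 settings of c give t5 = 0.
For example, with c=1:
t1 = XOR(b, c) = XOR(0, 1) = 1
t2 = OR(d, t1) = OR(0, 1) = 1
t3 = XOR(a, t2) = XOR(0, 1) = 1
t4 = XOR(t2, t3) = XOR(1, 1) = 0
t5 = NOT(t4) = NOT 0 = 1
giving t5 = 1 ≠ 0.

no solution exists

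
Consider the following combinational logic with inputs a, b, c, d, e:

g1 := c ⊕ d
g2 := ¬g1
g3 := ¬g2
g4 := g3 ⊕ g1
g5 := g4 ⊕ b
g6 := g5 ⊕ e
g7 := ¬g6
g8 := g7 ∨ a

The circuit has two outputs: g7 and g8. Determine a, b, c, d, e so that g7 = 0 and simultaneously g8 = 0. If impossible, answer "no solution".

Check with a=0, b=1, c=1, d=0, e=0:
g1 = c ⊕ d = 1 ⊕ 0 = 1
g2 = ¬g1 = ¬1 = 0
g3 = ¬g2 = ¬0 = 1
g4 = g3 ⊕ g1 = 1 ⊕ 1 = 0
g5 = g4 ⊕ b = 0 ⊕ 1 = 1
g6 = g5 ⊕ e = 1 ⊕ 0 = 1
g7 = ¬g6 = ¬1 = 0
g8 = g7 ∨ a = 0 ∨ 0 = 0
So g7 = 0 and g8 = 0.

a=0, b=1, c=1, d=0, e=0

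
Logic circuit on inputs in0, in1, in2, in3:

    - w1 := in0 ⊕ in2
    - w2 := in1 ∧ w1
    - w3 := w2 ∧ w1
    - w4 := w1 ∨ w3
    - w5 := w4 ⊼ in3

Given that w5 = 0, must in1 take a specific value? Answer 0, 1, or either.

Both values of in1 occur among assignments with w5 = 0:
  in1=0: in0=0, in1=0, in2=1, in3=1
  in1=1: in0=0, in1=1, in2=1, in3=1

either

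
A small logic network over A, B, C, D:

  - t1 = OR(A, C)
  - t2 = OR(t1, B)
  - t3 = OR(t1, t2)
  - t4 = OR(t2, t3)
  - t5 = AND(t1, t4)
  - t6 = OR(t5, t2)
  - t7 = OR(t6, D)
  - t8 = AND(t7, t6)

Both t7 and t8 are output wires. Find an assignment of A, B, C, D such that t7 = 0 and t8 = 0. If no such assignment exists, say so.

A=0, B=0, C=0, D=0

Check with A=0, B=0, C=0, D=0:
t1 = OR(A, C) = OR(0, 0) = 0
t2 = OR(t1, B) = OR(0, 0) = 0
t3 = OR(t1, t2) = OR(0, 0) = 0
t4 = OR(t2, t3) = OR(0, 0) = 0
t5 = AND(t1, t4) = AND(0, 0) = 0
t6 = OR(t5, t2) = OR(0, 0) = 0
t7 = OR(t6, D) = OR(0, 0) = 0
t8 = AND(t7, t6) = AND(0, 0) = 0
So t7 = 0 and t8 = 0.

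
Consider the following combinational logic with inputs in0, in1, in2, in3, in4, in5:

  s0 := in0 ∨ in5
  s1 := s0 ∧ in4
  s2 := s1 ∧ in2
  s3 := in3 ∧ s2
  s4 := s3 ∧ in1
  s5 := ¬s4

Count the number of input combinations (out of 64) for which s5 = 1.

61

s5 = ¬s4 must be 1, so s4 = 0.
Enumerating the 64 input combinations, 61 give s5 = 1 and 3 give s5 = 0.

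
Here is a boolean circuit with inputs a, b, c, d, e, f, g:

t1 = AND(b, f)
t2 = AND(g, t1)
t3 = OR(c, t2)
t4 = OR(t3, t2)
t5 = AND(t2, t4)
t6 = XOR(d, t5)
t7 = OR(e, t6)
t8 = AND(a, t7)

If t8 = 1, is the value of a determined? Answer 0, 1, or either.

1

t8 = AND(a, t7) must be 1, so both a = 1 and t7 = 1.
t7 = OR(e, t6) must be 1, so at least one of e, t6 is 1.
Every assignment with t8 = 1 has a = 1; there are 48 such assignment(s).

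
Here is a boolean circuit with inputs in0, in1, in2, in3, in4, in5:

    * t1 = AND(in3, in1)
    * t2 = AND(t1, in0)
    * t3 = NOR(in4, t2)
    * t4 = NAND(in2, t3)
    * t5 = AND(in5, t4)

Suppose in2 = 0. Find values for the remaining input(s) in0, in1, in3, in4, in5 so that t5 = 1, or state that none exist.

t5 = AND(in5, t4) must be 1, so both in5 = 1 and t4 = 1.
Check with in2 = 0 and in0=0, in1=1, in3=0, in4=1, in5=1:
t1 = AND(in3, in1) = AND(0, 1) = 0
t2 = AND(t1, in0) = AND(0, 0) = 0
t3 = NOR(in4, t2) = NOR(1, 0) = 0
t4 = NAND(in2, t3) = NAND(0, 0) = 1
t5 = AND(in5, t4) = AND(1, 1) = 1
So t5 = 1.

in0=0 in1=1 in3=0 in4=1 in5=1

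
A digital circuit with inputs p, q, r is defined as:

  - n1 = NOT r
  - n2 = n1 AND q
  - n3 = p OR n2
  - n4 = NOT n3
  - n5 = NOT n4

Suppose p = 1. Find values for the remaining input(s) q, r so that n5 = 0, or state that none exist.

With p = 1 fixed, none of the 4 settings of q, r give n5 = 0.
For example, with q=0, r=0:
n1 = NOT r = NOT 0 = 1
n2 = n1 AND q = 1 AND 0 = 0
n3 = p OR n2 = 1 OR 0 = 1
n4 = NOT n3 = NOT 1 = 0
n5 = NOT n4 = NOT 0 = 1
giving n5 = 1 ≠ 0.

no solution exists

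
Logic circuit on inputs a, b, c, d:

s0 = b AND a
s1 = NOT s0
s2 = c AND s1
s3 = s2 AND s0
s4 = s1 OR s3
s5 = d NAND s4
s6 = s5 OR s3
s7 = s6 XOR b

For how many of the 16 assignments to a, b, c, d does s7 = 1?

6

s7 = s6 XOR b must be 1, so s6 and b differ.
Satisfying assignments:
  a=0, b=0, c=0, d=0
  a=0, b=0, c=1, d=0
  a=0, b=1, c=0, d=1
  a=0, b=1, c=1, d=1
  a=1, b=0, c=0, d=0
  a=1, b=0, c=1, d=0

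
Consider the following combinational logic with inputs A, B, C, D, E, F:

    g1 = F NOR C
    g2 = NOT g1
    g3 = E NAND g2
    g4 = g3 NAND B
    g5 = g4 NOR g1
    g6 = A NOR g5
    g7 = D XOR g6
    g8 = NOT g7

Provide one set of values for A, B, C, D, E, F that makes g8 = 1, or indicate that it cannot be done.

A=1, B=1, C=1, D=0, E=1, F=1

Check with A=1, B=1, C=1, D=0, E=1, F=1:
g1 = F NOR C = 1 NOR 1 = 0
g2 = NOT g1 = NOT 0 = 1
g3 = E NAND g2 = 1 NAND 1 = 0
g4 = g3 NAND B = 0 NAND 1 = 1
g5 = g4 NOR g1 = 1 NOR 0 = 0
g6 = A NOR g5 = 1 NOR 0 = 0
g7 = D XOR g6 = 0 XOR 0 = 0
g8 = NOT g7 = NOT 0 = 1
So g8 = 1 as required.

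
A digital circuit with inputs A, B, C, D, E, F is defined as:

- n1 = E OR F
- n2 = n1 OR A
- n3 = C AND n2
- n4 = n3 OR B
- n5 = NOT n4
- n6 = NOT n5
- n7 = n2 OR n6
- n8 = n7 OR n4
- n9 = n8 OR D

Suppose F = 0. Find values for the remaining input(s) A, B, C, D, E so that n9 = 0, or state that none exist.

A=0 B=0 C=0 D=0 E=0

n9 = n8 OR D must be 0, so both n8 = 0 and D = 0.
n8 = n7 OR n4 must be 0, so both n7 = 0 and n4 = 0.
Check with F = 0 and A=0, B=0, C=0, D=0, E=0:
n1 = E OR F = 0 OR 0 = 0
n2 = n1 OR A = 0 OR 0 = 0
n3 = C AND n2 = 0 AND 0 = 0
n4 = n3 OR B = 0 OR 0 = 0
n5 = NOT n4 = NOT 0 = 1
n6 = NOT n5 = NOT 1 = 0
n7 = n2 OR n6 = 0 OR 0 = 0
n8 = n7 OR n4 = 0 OR 0 = 0
n9 = n8 OR D = 0 OR 0 = 0
So n9 = 0.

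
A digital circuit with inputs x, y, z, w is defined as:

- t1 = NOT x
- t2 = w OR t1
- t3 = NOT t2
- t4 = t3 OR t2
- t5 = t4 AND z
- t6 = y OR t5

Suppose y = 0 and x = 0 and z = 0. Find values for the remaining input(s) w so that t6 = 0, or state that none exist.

t6 = y OR t5 must be 0, so both y = 0 and t5 = 0.
t5 = t4 AND z must be 0, so at least one of t4, z is 0.
Check with y = 0 and x = 0 and z = 0 and w=0:
t1 = NOT x = NOT 0 = 1
t2 = w OR t1 = 0 OR 1 = 1
t3 = NOT t2 = NOT 1 = 0
t4 = t3 OR t2 = 0 OR 1 = 1
t5 = t4 AND z = 1 AND 0 = 0
t6 = y OR t5 = 0 OR 0 = 0
So t6 = 0.

w=0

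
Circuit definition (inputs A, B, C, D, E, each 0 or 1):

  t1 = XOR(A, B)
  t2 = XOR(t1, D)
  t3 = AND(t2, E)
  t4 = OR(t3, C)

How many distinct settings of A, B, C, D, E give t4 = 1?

t4 = OR(t3, C) must be 1, so at least one of t3, C is 1.
Enumerating the 32 input combinations, 20 give t4 = 1 and 12 give t4 = 0.

20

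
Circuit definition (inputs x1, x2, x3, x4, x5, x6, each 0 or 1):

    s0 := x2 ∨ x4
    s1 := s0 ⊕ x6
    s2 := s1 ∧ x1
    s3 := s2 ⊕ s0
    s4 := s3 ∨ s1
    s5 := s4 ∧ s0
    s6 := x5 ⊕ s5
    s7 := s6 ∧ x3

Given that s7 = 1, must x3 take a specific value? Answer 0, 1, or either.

s7 = s6 ∧ x3 must be 1, so both s6 = 1 and x3 = 1.
s6 = x5 ⊕ s5 must be 1, so x5 and s5 differ.
Every assignment with s7 = 1 has x3 = 1; there are 16 such assignment(s).

1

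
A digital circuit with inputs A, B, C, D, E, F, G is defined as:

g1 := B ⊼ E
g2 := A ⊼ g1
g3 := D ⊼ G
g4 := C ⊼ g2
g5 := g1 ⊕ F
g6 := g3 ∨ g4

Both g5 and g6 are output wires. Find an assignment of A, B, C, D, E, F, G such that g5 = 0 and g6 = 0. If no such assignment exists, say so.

A=0, B=1, C=1, D=1, E=0, F=1, G=1

Check with A=0, B=1, C=1, D=1, E=0, F=1, G=1:
g1 = B ⊼ E = 1 ⊼ 0 = 1
g2 = A ⊼ g1 = 0 ⊼ 1 = 1
g3 = D ⊼ G = 1 ⊼ 1 = 0
g4 = C ⊼ g2 = 1 ⊼ 1 = 0
g5 = g1 ⊕ F = 1 ⊕ 1 = 0
g6 = g3 ∨ g4 = 0 ∨ 0 = 0
So g5 = 0 and g6 = 0.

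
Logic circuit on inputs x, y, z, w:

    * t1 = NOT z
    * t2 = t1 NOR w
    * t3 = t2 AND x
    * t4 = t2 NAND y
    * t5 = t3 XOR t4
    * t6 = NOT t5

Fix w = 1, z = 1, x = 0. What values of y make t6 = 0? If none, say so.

t6 = NOT t5 must be 0, so t5 = 1.
t5 = t3 XOR t4 must be 1, so t3 and t4 differ.
Check with w = 1, z = 1, x = 0 and y=1:
t1 = NOT z = NOT 1 = 0
t2 = t1 NOR w = 0 NOR 1 = 0
t3 = t2 AND x = 0 AND 0 = 0
t4 = t2 NAND y = 0 NAND 1 = 1
t5 = t3 XOR t4 = 0 XOR 1 = 1
t6 = NOT t5 = NOT 1 = 0
So t6 = 0.

y=1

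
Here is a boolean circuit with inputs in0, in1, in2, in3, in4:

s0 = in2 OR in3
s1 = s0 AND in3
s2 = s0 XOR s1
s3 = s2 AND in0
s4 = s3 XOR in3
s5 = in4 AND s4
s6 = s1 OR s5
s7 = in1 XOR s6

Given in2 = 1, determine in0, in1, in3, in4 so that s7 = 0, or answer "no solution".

in0=1 in1=0 in3=0 in4=0

s7 = in1 XOR s6 must be 0, so in1 and s6 are equal.
Check with in2 = 1 and in0=1, in1=0, in3=0, in4=0:
s0 = in2 OR in3 = 1 OR 0 = 1
s1 = s0 AND in3 = 1 AND 0 = 0
s2 = s0 XOR s1 = 1 XOR 0 = 1
s3 = s2 AND in0 = 1 AND 1 = 1
s4 = s3 XOR in3 = 1 XOR 0 = 1
s5 = in4 AND s4 = 0 AND 1 = 0
s6 = s1 OR s5 = 0 OR 0 = 0
s7 = in1 XOR s6 = 0 XOR 0 = 0
So s7 = 0.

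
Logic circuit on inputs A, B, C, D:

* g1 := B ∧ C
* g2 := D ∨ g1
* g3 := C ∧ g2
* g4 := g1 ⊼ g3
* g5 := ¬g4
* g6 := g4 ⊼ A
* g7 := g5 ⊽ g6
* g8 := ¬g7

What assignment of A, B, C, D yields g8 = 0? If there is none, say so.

g8 = ¬g7 must be 0, so g7 = 1.
Check with A=1 B=1 C=0 D=1:
g1 = B ∧ C = 1 ∧ 0 = 0
g2 = D ∨ g1 = 1 ∨ 0 = 1
g3 = C ∧ g2 = 0 ∧ 1 = 0
g4 = g1 ⊼ g3 = 0 ⊼ 0 = 1
g5 = ¬g4 = ¬1 = 0
g6 = g4 ⊼ A = 1 ⊼ 1 = 0
g7 = g5 ⊽ g6 = 0 ⊽ 0 = 1
g8 = ¬g7 = ¬1 = 0
So g8 = 0 as required.

A=1 B=1 C=0 D=1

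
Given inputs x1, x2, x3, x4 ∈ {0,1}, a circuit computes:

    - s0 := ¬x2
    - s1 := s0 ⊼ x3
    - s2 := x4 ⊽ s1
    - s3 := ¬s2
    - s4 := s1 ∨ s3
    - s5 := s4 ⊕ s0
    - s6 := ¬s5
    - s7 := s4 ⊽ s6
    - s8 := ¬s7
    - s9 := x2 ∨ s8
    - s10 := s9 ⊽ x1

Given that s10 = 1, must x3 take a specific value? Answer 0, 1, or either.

s10 = s9 ⊽ x1 must be 1, so both s9 = 0 and x1 = 0.
s9 = x2 ∨ s8 must be 0, so both x2 = 0 and s8 = 0.
s8 = ¬s7 must be 0, so s7 = 1.
Every assignment with s10 = 1 has x3 = 1; there are 1 such assignment(s).
  x1=0, x2=0, x3=1, x4=0

1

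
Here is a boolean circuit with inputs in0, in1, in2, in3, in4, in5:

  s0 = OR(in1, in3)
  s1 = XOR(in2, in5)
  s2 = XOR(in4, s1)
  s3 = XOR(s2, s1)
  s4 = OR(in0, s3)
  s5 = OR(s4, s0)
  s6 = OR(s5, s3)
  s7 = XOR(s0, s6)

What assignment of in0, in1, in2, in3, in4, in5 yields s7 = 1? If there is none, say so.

s7 = XOR(s0, s6) must be 1, so s0 and s6 differ.
Check with in0=1 in1=0 in2=1 in3=0 in4=0 in5=0:
s0 = OR(in1, in3) = OR(0, 0) = 0
s1 = XOR(in2, in5) = XOR(1, 0) = 1
s2 = XOR(in4, s1) = XOR(0, 1) = 1
s3 = XOR(s2, s1) = XOR(1, 1) = 0
s4 = OR(in0, s3) = OR(1, 0) = 1
s5 = OR(s4, s0) = OR(1, 0) = 1
s6 = OR(s5, s3) = OR(1, 0) = 1
s7 = XOR(s0, s6) = XOR(0, 1) = 1
So s7 = 1 as required.

in0=1 in1=0 in2=1 in3=0 in4=0 in5=0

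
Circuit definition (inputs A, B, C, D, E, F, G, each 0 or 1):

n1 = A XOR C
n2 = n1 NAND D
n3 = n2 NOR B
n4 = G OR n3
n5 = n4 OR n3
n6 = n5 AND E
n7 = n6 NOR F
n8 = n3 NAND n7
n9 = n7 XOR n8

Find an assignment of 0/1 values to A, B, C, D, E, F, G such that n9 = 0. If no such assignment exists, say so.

A=1 B=1 C=0 D=1 E=1 F=0 G=0

Check with A=1 B=1 C=0 D=1 E=1 F=0 G=0:
n1 = A XOR C = 1 XOR 0 = 1
n2 = n1 NAND D = 1 NAND 1 = 0
n3 = n2 NOR B = 0 NOR 1 = 0
n4 = G OR n3 = 0 OR 0 = 0
n5 = n4 OR n3 = 0 OR 0 = 0
n6 = n5 AND E = 0 AND 1 = 0
n7 = n6 NOR F = 0 NOR 0 = 1
n8 = n3 NAND n7 = 0 NAND 1 = 1
n9 = n7 XOR n8 = 1 XOR 1 = 0
So n9 = 0 as required.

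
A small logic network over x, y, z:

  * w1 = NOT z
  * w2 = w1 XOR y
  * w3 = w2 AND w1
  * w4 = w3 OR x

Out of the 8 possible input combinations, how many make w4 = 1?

5

w4 = w3 OR x must be 1, so at least one of w3, x is 1.
Satisfying assignments:
  x=0, y=0, z=0
  x=1, y=0, z=0
  x=1, y=0, z=1
  x=1, y=1, z=0
  x=1, y=1, z=1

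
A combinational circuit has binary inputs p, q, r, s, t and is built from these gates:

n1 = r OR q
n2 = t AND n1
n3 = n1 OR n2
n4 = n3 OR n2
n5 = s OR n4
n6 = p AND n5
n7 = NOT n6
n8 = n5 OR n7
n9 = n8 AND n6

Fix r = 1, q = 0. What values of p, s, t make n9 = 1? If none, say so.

p=1, s=0, t=1

n9 = n8 AND n6 must be 1, so both n8 = 1 and n6 = 1.
n8 = n5 OR n7 must be 1, so at least one of n5, n7 is 1.
Check with r = 1, q = 0 and p=1, s=0, t=1:
n1 = r OR q = 1 OR 0 = 1
n2 = t AND n1 = 1 AND 1 = 1
n3 = n1 OR n2 = 1 OR 1 = 1
n4 = n3 OR n2 = 1 OR 1 = 1
n5 = s OR n4 = 0 OR 1 = 1
n6 = p AND n5 = 1 AND 1 = 1
n7 = NOT n6 = NOT 1 = 0
n8 = n5 OR n7 = 1 OR 0 = 1
n9 = n8 AND n6 = 1 AND 1 = 1
So n9 = 1.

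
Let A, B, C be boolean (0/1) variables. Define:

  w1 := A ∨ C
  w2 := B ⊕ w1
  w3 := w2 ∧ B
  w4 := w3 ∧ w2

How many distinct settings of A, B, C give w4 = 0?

w4 = w3 ∧ w2 must be 0, so at least one of w3, w2 is 0.
Enumerating the 8 input combinations, 7 give w4 = 0 and 1 give w4 = 1.

7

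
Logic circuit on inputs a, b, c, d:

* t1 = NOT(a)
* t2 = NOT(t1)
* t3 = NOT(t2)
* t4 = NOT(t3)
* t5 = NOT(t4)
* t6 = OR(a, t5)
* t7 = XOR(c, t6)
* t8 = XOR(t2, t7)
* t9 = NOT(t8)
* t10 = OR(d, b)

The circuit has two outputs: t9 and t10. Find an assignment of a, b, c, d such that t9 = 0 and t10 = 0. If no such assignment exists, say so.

Check with a=1, b=0, c=1, d=0:
t1 = NOT(a) = NOT 1 = 0
t2 = NOT(t1) = NOT 0 = 1
t3 = NOT(t2) = NOT 1 = 0
t4 = NOT(t3) = NOT 0 = 1
t5 = NOT(t4) = NOT 1 = 0
t6 = OR(a, t5) = OR(1, 0) = 1
t7 = XOR(c, t6) = XOR(1, 1) = 0
t8 = XOR(t2, t7) = XOR(1, 0) = 1
t9 = NOT(t8) = NOT 1 = 0
t10 = OR(d, b) = OR(0, 0) = 0
So t9 = 0 and t10 = 0.

a=1, b=0, c=1, d=0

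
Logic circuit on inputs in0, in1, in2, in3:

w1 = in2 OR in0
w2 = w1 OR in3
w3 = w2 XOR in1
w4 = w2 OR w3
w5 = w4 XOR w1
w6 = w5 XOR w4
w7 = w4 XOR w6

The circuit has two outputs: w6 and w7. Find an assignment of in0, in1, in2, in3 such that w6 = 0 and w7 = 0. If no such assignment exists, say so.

Check with in0=0, in1=0, in2=0, in3=0:
w1 = in2 OR in0 = 0 OR 0 = 0
w2 = w1 OR in3 = 0 OR 0 = 0
w3 = w2 XOR in1 = 0 XOR 0 = 0
w4 = w2 OR w3 = 0 OR 0 = 0
w5 = w4 XOR w1 = 0 XOR 0 = 0
w6 = w5 XOR w4 = 0 XOR 0 = 0
w7 = w4 XOR w6 = 0 XOR 0 = 0
So w6 = 0 and w7 = 0.

in0=0, in1=0, in2=0, in3=0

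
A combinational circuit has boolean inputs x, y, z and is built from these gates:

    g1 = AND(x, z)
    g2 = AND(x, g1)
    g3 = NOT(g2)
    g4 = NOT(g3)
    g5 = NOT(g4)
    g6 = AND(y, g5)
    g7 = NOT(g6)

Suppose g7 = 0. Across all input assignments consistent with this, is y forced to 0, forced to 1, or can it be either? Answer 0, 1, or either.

g7 = NOT(g6) must be 0, so g6 = 1.
g6 = AND(y, g5) must be 1, so both y = 1 and g5 = 1.
Every assignment with g7 = 0 has y = 1; there are 3 such assignment(s).
  x=0, y=1, z=0
  x=0, y=1, z=1
  x=1, y=1, z=0

1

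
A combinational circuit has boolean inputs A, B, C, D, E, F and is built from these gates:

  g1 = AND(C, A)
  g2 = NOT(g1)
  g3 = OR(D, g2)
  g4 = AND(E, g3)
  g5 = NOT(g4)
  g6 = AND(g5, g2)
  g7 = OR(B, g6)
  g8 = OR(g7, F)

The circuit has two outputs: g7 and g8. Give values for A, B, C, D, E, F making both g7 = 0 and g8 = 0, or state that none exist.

Check with A=0 B=0 C=1 D=1 E=1 F=0:
g1 = AND(C, A) = AND(1, 0) = 0
g2 = NOT(g1) = NOT 0 = 1
g3 = OR(D, g2) = OR(1, 1) = 1
g4 = AND(E, g3) = AND(1, 1) = 1
g5 = NOT(g4) = NOT 1 = 0
g6 = AND(g5, g2) = AND(0, 1) = 0
g7 = OR(B, g6) = OR(0, 0) = 0
g8 = OR(g7, F) = OR(0, 0) = 0
So g7 = 0 and g8 = 0.

A=0 B=0 C=1 D=1 E=1 F=0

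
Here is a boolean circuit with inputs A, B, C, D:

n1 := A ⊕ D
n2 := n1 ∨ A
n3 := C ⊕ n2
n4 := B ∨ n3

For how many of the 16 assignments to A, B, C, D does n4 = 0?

n4 = B ∨ n3 must be 0, so both B = 0 and n3 = 0.
n3 = C ⊕ n2 must be 0, so C and n2 are equal.
Satisfying assignments:
  A=0, B=0, C=0, D=0
  A=0, B=0, C=1, D=1
  A=1, B=0, C=1, D=0
  A=1, B=0, C=1, D=1

4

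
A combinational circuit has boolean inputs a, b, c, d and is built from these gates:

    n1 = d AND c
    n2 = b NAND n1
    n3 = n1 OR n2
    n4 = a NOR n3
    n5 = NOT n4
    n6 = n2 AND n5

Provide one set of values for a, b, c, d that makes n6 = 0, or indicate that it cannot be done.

a=0, b=1, c=1, d=1

n6 = n2 AND n5 must be 0, so at least one of n2, n5 is 0.
Check with a=0, b=1, c=1, d=1:
n1 = d AND c = 1 AND 1 = 1
n2 = b NAND n1 = 1 NAND 1 = 0
n3 = n1 OR n2 = 1 OR 0 = 1
n4 = a NOR n3 = 0 NOR 1 = 0
n5 = NOT n4 = NOT 0 = 1
n6 = n2 AND n5 = 0 AND 1 = 0
So n6 = 0 as required.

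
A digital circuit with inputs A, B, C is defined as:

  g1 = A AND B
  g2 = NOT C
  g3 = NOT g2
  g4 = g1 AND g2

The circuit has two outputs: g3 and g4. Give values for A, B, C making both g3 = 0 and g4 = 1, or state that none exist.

A=1, B=1, C=0

Check with A=1, B=1, C=0:
g1 = A AND B = 1 AND 1 = 1
g2 = NOT C = NOT 0 = 1
g3 = NOT g2 = NOT 1 = 0
g4 = g1 AND g2 = 1 AND 1 = 1
So g3 = 0 and g4 = 1.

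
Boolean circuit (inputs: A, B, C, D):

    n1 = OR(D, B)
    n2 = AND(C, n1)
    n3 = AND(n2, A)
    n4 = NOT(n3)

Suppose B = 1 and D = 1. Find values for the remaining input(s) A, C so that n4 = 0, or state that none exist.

Check with B = 1 and D = 1 and A=1, C=1:
n1 = OR(D, B) = OR(1, 1) = 1
n2 = AND(C, n1) = AND(1, 1) = 1
n3 = AND(n2, A) = AND(1, 1) = 1
n4 = NOT(n3) = NOT 1 = 0
So n4 = 0.

A=1 C=1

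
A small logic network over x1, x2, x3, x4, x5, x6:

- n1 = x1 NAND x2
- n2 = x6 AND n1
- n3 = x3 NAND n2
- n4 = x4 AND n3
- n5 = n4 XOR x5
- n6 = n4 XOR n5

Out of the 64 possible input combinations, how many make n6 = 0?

n6 = n4 XOR n5 must be 0, so n4 and n5 are equal.
Enumerating the 64 input combinations, 32 give n6 = 0 and 32 give n6 = 1.

32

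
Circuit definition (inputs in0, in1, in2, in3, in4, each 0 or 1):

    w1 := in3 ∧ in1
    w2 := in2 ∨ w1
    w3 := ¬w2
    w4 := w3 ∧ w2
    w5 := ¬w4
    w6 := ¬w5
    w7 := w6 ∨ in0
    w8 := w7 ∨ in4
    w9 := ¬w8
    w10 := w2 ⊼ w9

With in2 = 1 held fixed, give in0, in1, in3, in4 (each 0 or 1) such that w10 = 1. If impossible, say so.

Check with in2 = 1 and in0=1, in1=0, in3=0, in4=0:
w1 = in3 ∧ in1 = 0 ∧ 0 = 0
w2 = in2 ∨ w1 = 1 ∨ 0 = 1
w3 = ¬w2 = ¬1 = 0
w4 = w3 ∧ w2 = 0 ∧ 1 = 0
w5 = ¬w4 = ¬0 = 1
w6 = ¬w5 = ¬1 = 0
w7 = w6 ∨ in0 = 0 ∨ 1 = 1
w8 = w7 ∨ in4 = 1 ∨ 0 = 1
w9 = ¬w8 = ¬1 = 0
w10 = w2 ⊼ w9 = 1 ⊼ 0 = 1
So w10 = 1.

in0=1 in1=0 in3=0 in4=0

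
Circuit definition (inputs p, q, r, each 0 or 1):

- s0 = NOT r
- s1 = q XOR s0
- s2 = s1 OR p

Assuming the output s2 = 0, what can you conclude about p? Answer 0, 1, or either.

0

s2 = s1 OR p must be 0, so both s1 = 0 and p = 0.
s1 = q XOR s0 must be 0, so q and s0 are equal.
Every assignment with s2 = 0 has p = 0; there are 2 such assignment(s).
  p=0, q=0, r=1
  p=0, q=1, r=0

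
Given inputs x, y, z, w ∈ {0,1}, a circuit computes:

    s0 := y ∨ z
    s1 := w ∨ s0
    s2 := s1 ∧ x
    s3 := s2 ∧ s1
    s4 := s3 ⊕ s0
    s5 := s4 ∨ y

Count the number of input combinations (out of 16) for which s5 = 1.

11

s5 = s4 ∨ y must be 1, so at least one of s4, y is 1.
Enumerating the 16 input combinations, 11 give s5 = 1 and 5 give s5 = 0.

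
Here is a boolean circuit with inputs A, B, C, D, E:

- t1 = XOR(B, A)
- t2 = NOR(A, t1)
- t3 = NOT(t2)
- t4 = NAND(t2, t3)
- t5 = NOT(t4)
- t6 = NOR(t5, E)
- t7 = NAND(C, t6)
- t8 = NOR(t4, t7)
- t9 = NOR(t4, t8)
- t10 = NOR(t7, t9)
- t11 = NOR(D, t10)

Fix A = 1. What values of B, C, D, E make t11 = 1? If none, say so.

t11 = NOR(D, t10) must be 1, so both D = 0 and t10 = 0.
Check with A = 1 and B=1, C=1, D=0, E=1:
t1 = XOR(B, A) = XOR(1, 1) = 0
t2 = NOR(A, t1) = NOR(1, 0) = 0
t3 = NOT(t2) = NOT 0 = 1
t4 = NAND(t2, t3) = NAND(0, 1) = 1
t5 = NOT(t4) = NOT 1 = 0
t6 = NOR(t5, E) = NOR(0, 1) = 0
t7 = NAND(C, t6) = NAND(1, 0) = 1
t8 = NOR(t4, t7) = NOR(1, 1) = 0
t9 = NOR(t4, t8) = NOR(1, 0) = 0
t10 = NOR(t7, t9) = NOR(1, 0) = 0
t11 = NOR(D, t10) = NOR(0, 0) = 1
So t11 = 1.

B=1, C=1, D=0, E=1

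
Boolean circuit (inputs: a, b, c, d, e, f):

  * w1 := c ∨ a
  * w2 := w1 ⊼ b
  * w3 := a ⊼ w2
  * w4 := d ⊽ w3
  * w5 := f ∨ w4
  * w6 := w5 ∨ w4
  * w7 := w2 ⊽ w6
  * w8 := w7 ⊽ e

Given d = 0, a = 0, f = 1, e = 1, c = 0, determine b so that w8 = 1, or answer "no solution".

With d = 0, a = 0, f = 1, e = 1, c = 0 fixed, none of the 2 settings of b give w8 = 1.
For example, with b=0:
w1 = c ∨ a = 0 ∨ 0 = 0
w2 = w1 ⊼ b = 0 ⊼ 0 = 1
w3 = a ⊼ w2 = 0 ⊼ 1 = 1
w4 = d ⊽ w3 = 0 ⊽ 1 = 0
w5 = f ∨ w4 = 1 ∨ 0 = 1
w6 = w5 ∨ w4 = 1 ∨ 0 = 1
w7 = w2 ⊽ w6 = 1 ⊽ 1 = 0
w8 = w7 ⊽ e = 0 ⊽ 1 = 0
giving w8 = 0 ≠ 1.

no solution exists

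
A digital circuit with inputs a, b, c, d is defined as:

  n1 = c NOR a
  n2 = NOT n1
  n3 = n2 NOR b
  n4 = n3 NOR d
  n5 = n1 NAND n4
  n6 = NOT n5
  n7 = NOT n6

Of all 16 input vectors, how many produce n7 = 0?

1

n7 = NOT n6 must be 0, so n6 = 1.
n6 = NOT n5 must be 1, so n5 = 0.
n5 = n1 NAND n4 must be 0, so both n1 = 1 and n4 = 1.
Enumerating the 16 input combinations, 1 give n7 = 0 and 15 give n7 = 1.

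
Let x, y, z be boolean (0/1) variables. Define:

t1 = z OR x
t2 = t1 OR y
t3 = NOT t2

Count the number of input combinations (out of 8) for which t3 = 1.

t3 = NOT t2 must be 1, so t2 = 0.
t2 = t1 OR y must be 0, so both t1 = 0 and y = 0.
t1 = z OR x must be 0, so both z = 0 and x = 0.
Satisfying assignments:
  x=0, y=0, z=0

1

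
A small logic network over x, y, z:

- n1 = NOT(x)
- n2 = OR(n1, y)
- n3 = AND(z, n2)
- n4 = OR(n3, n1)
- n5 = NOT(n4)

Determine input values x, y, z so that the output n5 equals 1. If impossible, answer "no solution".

n5 = NOT(n4) must be 1, so n4 = 0.
n4 = OR(n3, n1) must be 0, so both n3 = 0 and n1 = 0.
Check with x=1, y=1, z=0:
n1 = NOT(x) = NOT 1 = 0
n2 = OR(n1, y) = OR(0, 1) = 1
n3 = AND(z, n2) = AND(0, 1) = 0
n4 = OR(n3, n1) = OR(0, 0) = 0
n5 = NOT(n4) = NOT 0 = 1
So n5 = 1 as required.

x=1, y=1, z=0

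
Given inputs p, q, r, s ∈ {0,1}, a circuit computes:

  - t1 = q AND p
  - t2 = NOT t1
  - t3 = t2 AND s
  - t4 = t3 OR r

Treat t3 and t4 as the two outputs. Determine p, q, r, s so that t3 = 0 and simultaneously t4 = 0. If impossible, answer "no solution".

Check with p=1, q=1, r=0, s=0:
t1 = q AND p = 1 AND 1 = 1
t2 = NOT t1 = NOT 1 = 0
t3 = t2 AND s = 0 AND 0 = 0
t4 = t3 OR r = 0 OR 0 = 0
So t3 = 0 and t4 = 0.

p=1, q=1, r=0, s=0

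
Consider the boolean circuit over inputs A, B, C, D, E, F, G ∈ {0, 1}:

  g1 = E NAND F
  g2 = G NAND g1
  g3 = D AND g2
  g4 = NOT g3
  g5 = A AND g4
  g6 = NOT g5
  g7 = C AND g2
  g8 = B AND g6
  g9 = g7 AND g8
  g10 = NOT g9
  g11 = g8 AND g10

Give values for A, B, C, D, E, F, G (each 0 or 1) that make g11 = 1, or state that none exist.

Check with A=0, B=1, C=0, D=1, E=1, F=1, G=0:
g1 = E NAND F = 1 NAND 1 = 0
g2 = G NAND g1 = 0 NAND 0 = 1
g3 = D AND g2 = 1 AND 1 = 1
g4 = NOT g3 = NOT 1 = 0
g5 = A AND g4 = 0 AND 0 = 0
g6 = NOT g5 = NOT 0 = 1
g7 = C AND g2 = 0 AND 1 = 0
g8 = B AND g6 = 1 AND 1 = 1
g9 = g7 AND g8 = 0 AND 1 = 0
g10 = NOT g9 = NOT 0 = 1
g11 = g8 AND g10 = 1 AND 1 = 1
So g11 = 1 as required.

A=0, B=1, C=0, D=1, E=1, F=1, G=0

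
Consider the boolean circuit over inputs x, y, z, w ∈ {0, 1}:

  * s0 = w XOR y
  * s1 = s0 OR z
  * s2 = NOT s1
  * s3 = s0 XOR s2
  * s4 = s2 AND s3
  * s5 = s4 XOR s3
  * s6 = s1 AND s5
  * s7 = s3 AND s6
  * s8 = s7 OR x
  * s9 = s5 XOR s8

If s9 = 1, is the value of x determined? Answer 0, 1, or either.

1

s9 = s5 XOR s8 must be 1, so s5 and s8 differ.
Every assignment with s9 = 1 has x = 1; there are 4 such assignment(s).
  x=1, y=0, z=0, w=0
  x=1, y=0, z=1, w=0
  x=1, y=1, z=0, w=1
  x=1, y=1, z=1, w=1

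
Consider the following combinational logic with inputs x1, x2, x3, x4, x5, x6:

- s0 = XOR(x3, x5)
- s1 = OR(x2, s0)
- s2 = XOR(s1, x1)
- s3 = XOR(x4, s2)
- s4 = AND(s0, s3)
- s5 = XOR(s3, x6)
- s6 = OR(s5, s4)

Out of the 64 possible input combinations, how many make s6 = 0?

24

s6 = OR(s5, s4) must be 0, so both s5 = 0 and s4 = 0.
s5 = XOR(s3, x6) must be 0, so s3 and x6 are equal.
s4 = AND(s0, s3) must be 0, so at least one of s0, s3 is 0.
Enumerating the 64 input combinations, 24 give s6 = 0 and 40 give s6 = 1.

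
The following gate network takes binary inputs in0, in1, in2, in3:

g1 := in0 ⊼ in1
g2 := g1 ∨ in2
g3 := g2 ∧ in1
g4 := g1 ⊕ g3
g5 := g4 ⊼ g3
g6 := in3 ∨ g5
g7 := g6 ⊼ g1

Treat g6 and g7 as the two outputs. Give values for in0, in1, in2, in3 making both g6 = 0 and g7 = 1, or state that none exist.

in0=1, in1=1, in2=1, in3=0

Check with in0=1, in1=1, in2=1, in3=0:
g1 = in0 ⊼ in1 = 1 ⊼ 1 = 0
g2 = g1 ∨ in2 = 0 ∨ 1 = 1
g3 = g2 ∧ in1 = 1 ∧ 1 = 1
g4 = g1 ⊕ g3 = 0 ⊕ 1 = 1
g5 = g4 ⊼ g3 = 1 ⊼ 1 = 0
g6 = in3 ∨ g5 = 0 ∨ 0 = 0
g7 = g6 ⊼ g1 = 0 ⊼ 0 = 1
So g6 = 0 and g7 = 1.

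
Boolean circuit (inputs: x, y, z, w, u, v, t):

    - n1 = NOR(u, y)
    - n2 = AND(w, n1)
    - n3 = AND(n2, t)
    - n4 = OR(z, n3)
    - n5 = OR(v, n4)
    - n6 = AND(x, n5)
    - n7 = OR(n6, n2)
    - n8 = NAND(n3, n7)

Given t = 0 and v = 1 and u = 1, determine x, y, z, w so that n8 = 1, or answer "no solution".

n8 = NAND(n3, n7) must be 1, so at least one of n3, n7 is 0.
Check with t = 0 and v = 1 and u = 1 and x=0, y=0, z=0, w=0:
n1 = NOR(u, y) = NOR(1, 0) = 0
n2 = AND(w, n1) = AND(0, 0) = 0
n3 = AND(n2, t) = AND(0, 0) = 0
n4 = OR(z, n3) = OR(0, 0) = 0
n5 = OR(v, n4) = OR(1, 0) = 1
n6 = AND(x, n5) = AND(0, 1) = 0
n7 = OR(n6, n2) = OR(0, 0) = 0
n8 = NAND(n3, n7) = NAND(0, 0) = 1
So n8 = 1.

x=0, y=0, z=0, w=0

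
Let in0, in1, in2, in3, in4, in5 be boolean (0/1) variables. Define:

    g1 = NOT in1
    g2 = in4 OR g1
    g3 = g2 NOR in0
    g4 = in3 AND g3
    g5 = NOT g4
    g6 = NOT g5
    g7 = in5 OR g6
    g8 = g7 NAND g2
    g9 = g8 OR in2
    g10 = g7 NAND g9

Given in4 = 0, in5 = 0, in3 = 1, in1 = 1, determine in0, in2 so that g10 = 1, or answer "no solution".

g10 = g7 NAND g9 must be 1, so at least one of g7, g9 is 0.
Check with in4 = 0, in5 = 0, in3 = 1, in1 = 1 and in0=1, in2=1:
g1 = NOT in1 = NOT 1 = 0
g2 = in4 OR g1 = 0 OR 0 = 0
g3 = g2 NOR in0 = 0 NOR 1 = 0
g4 = in3 AND g3 = 1 AND 0 = 0
g5 = NOT g4 = NOT 0 = 1
g6 = NOT g5 = NOT 1 = 0
g7 = in5 OR g6 = 0 OR 0 = 0
g8 = g7 NAND g2 = 0 NAND 0 = 1
g9 = g8 OR in2 = 1 OR 1 = 1
g10 = g7 NAND g9 = 0 NAND 1 = 1
So g10 = 1.

in0=1, in2=1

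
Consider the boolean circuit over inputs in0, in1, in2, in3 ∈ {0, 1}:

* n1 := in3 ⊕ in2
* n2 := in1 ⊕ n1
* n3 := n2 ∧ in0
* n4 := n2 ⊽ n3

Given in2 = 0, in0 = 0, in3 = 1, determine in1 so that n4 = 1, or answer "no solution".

n4 = n2 ⊽ n3 must be 1, so both n2 = 0 and n3 = 0.
Check with in2 = 0, in0 = 0, in3 = 1 and in1=1:
n1 = in3 ⊕ in2 = 1 ⊕ 0 = 1
n2 = in1 ⊕ n1 = 1 ⊕ 1 = 0
n3 = n2 ∧ in0 = 0 ∧ 0 = 0
n4 = n2 ⊽ n3 = 0 ⊽ 0 = 1
So n4 = 1.

in1=1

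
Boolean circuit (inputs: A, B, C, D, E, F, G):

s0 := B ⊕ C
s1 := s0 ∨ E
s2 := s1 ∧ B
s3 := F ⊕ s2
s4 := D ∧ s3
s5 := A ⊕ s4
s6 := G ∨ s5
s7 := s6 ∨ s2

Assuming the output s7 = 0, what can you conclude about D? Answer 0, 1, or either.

Both values of D occur among assignments with s7 = 0:
  D=0: A=0, B=0, C=0, D=0, E=0, F=0, G=0
  D=1: A=0, B=0, C=0, D=1, E=0, F=0, G=0

either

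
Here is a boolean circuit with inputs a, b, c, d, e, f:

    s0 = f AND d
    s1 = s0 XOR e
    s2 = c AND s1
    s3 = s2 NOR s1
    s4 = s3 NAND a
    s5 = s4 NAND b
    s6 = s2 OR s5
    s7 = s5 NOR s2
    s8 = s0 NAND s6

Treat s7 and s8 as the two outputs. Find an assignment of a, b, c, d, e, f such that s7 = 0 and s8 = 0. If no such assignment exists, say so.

a=1 b=1 c=1 d=1 e=1 f=1

Check with a=1 b=1 c=1 d=1 e=1 f=1:
s0 = f AND d = 1 AND 1 = 1
s1 = s0 XOR e = 1 XOR 1 = 0
s2 = c AND s1 = 1 AND 0 = 0
s3 = s2 NOR s1 = 0 NOR 0 = 1
s4 = s3 NAND a = 1 NAND 1 = 0
s5 = s4 NAND b = 0 NAND 1 = 1
s6 = s2 OR s5 = 0 OR 1 = 1
s7 = s5 NOR s2 = 1 NOR 0 = 0
s8 = s0 NAND s6 = 1 NAND 1 = 0
So s7 = 0 and s8 = 0.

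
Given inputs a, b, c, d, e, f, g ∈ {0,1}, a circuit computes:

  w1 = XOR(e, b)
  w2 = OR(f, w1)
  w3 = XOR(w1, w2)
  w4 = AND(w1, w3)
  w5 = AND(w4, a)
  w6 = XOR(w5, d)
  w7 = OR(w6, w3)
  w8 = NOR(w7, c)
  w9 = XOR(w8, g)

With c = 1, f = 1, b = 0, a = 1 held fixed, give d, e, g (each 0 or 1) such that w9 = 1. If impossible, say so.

d=1, e=1, g=1

Check with c = 1, f = 1, b = 0, a = 1 and d=1, e=1, g=1:
w1 = XOR(e, b) = XOR(1, 0) = 1
w2 = OR(f, w1) = OR(1, 1) = 1
w3 = XOR(w1, w2) = XOR(1, 1) = 0
w4 = AND(w1, w3) = AND(1, 0) = 0
w5 = AND(w4, a) = AND(0, 1) = 0
w6 = XOR(w5, d) = XOR(0, 1) = 1
w7 = OR(w6, w3) = OR(1, 0) = 1
w8 = NOR(w7, c) = NOR(1, 1) = 0
w9 = XOR(w8, g) = XOR(0, 1) = 1
So w9 = 1.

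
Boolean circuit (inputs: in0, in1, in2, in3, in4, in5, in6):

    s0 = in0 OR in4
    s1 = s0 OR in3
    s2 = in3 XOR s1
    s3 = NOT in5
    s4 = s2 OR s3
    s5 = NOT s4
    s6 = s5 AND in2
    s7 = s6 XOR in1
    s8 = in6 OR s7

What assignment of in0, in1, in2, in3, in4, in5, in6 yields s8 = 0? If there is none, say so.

in0=1, in1=0, in2=1, in3=0, in4=1, in5=0, in6=0

s8 = in6 OR s7 must be 0, so both in6 = 0 and s7 = 0.
Check with in0=1, in1=0, in2=1, in3=0, in4=1, in5=0, in6=0:
s0 = in0 OR in4 = 1 OR 1 = 1
s1 = s0 OR in3 = 1 OR 0 = 1
s2 = in3 XOR s1 = 0 XOR 1 = 1
s3 = NOT in5 = NOT 0 = 1
s4 = s2 OR s3 = 1 OR 1 = 1
s5 = NOT s4 = NOT 1 = 0
s6 = s5 AND in2 = 0 AND 1 = 0
s7 = s6 XOR in1 = 0 XOR 0 = 0
s8 = in6 OR s7 = 0 OR 0 = 0
So s8 = 0 as required.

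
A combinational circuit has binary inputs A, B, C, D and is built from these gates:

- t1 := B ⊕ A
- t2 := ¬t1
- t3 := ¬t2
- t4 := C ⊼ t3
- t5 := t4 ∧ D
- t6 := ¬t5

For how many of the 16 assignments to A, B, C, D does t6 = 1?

t6 = ¬t5 must be 1, so t5 = 0.
t5 = t4 ∧ D must be 0, so at least one of t4, D is 0.
Enumerating the 16 input combinations, 10 give t6 = 1 and 6 give t6 = 0.

10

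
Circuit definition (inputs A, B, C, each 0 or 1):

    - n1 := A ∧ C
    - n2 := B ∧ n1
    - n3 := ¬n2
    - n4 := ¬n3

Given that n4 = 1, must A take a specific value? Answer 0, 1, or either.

n4 = ¬n3 must be 1, so n3 = 0.
Every assignment with n4 = 1 has A = 1; there are 1 such assignment(s).
  A=1, B=1, C=1

1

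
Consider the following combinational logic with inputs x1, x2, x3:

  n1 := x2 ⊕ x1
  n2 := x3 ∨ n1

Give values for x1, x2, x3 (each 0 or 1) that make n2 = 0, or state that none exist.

x1=1 x2=1 x3=0

Check with x1=1 x2=1 x3=0:
n1 = x2 ⊕ x1 = 1 ⊕ 1 = 0
n2 = x3 ∨ n1 = 0 ∨ 0 = 0
So n2 = 0 as required.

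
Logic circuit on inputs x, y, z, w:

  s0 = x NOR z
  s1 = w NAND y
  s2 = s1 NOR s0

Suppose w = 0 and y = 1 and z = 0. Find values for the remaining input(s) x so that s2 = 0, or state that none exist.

s2 = s1 NOR s0 must be 0, so at least one of s1, s0 is 1.
Check with w = 0 and y = 1 and z = 0 and x=1:
s0 = x NOR z = 1 NOR 0 = 0
s1 = w NAND y = 0 NAND 1 = 1
s2 = s1 NOR s0 = 1 NOR 0 = 0
So s2 = 0.

x=1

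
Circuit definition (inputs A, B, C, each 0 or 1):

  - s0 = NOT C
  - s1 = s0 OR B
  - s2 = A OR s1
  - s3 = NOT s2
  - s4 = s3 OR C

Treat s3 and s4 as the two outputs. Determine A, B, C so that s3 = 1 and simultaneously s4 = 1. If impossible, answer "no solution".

Check with A=0 B=0 C=1:
s0 = NOT C = NOT 1 = 0
s1 = s0 OR B = 0 OR 0 = 0
s2 = A OR s1 = 0 OR 0 = 0
s3 = NOT s2 = NOT 0 = 1
s4 = s3 OR C = 1 OR 1 = 1
So s3 = 1 and s4 = 1.

A=0 B=0 C=1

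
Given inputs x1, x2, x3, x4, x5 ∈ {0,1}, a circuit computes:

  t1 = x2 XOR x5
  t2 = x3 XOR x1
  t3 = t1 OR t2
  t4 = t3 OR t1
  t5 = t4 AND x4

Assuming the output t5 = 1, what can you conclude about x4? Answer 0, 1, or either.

t5 = t4 AND x4 must be 1, so both t4 = 1 and x4 = 1.
t4 = t3 OR t1 must be 1, so at least one of t3, t1 is 1.
Every assignment with t5 = 1 has x4 = 1; there are 12 such assignment(s).

1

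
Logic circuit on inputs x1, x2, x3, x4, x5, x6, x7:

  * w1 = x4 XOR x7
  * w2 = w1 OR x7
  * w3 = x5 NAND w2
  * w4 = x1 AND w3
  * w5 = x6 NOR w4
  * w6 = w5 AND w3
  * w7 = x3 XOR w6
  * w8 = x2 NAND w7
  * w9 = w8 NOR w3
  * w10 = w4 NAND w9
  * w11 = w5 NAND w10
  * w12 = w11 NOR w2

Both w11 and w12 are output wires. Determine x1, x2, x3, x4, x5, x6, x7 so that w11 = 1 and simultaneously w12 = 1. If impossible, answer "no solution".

Across all 128 input combinations, none give both w11 = 1 and w12 = 1.

no solution exists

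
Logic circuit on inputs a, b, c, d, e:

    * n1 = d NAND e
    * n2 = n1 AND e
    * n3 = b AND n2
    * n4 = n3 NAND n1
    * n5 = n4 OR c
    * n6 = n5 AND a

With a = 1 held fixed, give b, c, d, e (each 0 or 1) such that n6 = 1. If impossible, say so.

Check with a = 1 and b=0, c=1, d=0, e=0:
n1 = d NAND e = 0 NAND 0 = 1
n2 = n1 AND e = 1 AND 0 = 0
n3 = b AND n2 = 0 AND 0 = 0
n4 = n3 NAND n1 = 0 NAND 1 = 1
n5 = n4 OR c = 1 OR 1 = 1
n6 = n5 AND a = 1 AND 1 = 1
So n6 = 1.

b=0, c=1, d=0, e=0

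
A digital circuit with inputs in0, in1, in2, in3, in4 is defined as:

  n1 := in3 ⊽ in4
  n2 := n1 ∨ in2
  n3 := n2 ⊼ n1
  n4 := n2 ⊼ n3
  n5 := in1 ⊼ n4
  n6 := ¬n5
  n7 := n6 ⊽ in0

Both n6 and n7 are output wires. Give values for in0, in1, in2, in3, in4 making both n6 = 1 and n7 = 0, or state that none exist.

in0=0, in1=1, in2=0, in3=1, in4=0

Check with in0=0, in1=1, in2=0, in3=1, in4=0:
n1 = in3 ⊽ in4 = 1 ⊽ 0 = 0
n2 = n1 ∨ in2 = 0 ∨ 0 = 0
n3 = n2 ⊼ n1 = 0 ⊼ 0 = 1
n4 = n2 ⊼ n3 = 0 ⊼ 1 = 1
n5 = in1 ⊼ n4 = 1 ⊼ 1 = 0
n6 = ¬n5 = ¬0 = 1
n7 = n6 ⊽ in0 = 1 ⊽ 0 = 0
So n6 = 1 and n7 = 0.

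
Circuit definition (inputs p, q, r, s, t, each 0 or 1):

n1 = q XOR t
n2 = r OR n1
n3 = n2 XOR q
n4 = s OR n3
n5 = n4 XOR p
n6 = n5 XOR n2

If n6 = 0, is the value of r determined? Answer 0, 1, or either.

Both values of r occur among assignments with n6 = 0:
  r=0: p=0, q=0, r=0, s=0, t=0
  r=1: p=0, q=0, r=1, s=0, t=0

either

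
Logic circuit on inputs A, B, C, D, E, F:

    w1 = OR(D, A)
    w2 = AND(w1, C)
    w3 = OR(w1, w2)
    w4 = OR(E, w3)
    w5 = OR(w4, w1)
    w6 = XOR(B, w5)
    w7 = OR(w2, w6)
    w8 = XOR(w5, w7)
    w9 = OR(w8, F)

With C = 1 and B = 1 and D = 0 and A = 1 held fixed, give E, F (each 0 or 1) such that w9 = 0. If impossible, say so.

E=1 F=0

w9 = OR(w8, F) must be 0, so both w8 = 0 and F = 0.
Check with C = 1 and B = 1 and D = 0 and A = 1 and E=1, F=0:
w1 = OR(D, A) = OR(0, 1) = 1
w2 = AND(w1, C) = AND(1, 1) = 1
w3 = OR(w1, w2) = OR(1, 1) = 1
w4 = OR(E, w3) = OR(1, 1) = 1
w5 = OR(w4, w1) = OR(1, 1) = 1
w6 = XOR(B, w5) = XOR(1, 1) = 0
w7 = OR(w2, w6) = OR(1, 0) = 1
w8 = XOR(w5, w7) = XOR(1, 1) = 0
w9 = OR(w8, F) = OR(0, 0) = 0
So w9 = 0.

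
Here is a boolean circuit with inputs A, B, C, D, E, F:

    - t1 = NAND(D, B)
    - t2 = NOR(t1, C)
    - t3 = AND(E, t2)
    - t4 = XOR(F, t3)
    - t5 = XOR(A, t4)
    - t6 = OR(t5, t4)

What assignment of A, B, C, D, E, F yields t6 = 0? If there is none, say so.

A=0 B=1 C=1 D=1 E=0 F=0

t6 = OR(t5, t4) must be 0, so both t5 = 0 and t4 = 0.
Check with A=0 B=1 C=1 D=1 E=0 F=0:
t1 = NAND(D, B) = NAND(1, 1) = 0
t2 = NOR(t1, C) = NOR(0, 1) = 0
t3 = AND(E, t2) = AND(0, 0) = 0
t4 = XOR(F, t3) = XOR(0, 0) = 0
t5 = XOR(A, t4) = XOR(0, 0) = 0
t6 = OR(t5, t4) = OR(0, 0) = 0
So t6 = 0 as required.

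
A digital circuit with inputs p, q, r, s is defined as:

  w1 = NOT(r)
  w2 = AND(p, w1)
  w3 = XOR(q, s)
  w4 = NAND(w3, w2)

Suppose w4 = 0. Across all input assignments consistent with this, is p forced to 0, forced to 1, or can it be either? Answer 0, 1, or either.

w4 = NAND(w3, w2) must be 0, so both w3 = 1 and w2 = 1.
Every assignment with w4 = 0 has p = 1; there are 2 such assignment(s).
  p=1, q=0, r=0, s=1
  p=1, q=1, r=0, s=0

1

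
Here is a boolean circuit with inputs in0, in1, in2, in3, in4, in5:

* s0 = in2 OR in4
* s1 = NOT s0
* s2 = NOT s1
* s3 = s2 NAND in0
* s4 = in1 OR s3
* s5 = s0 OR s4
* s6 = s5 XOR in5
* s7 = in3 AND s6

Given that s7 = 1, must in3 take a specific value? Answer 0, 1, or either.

1

s7 = in3 AND s6 must be 1, so both in3 = 1 and s6 = 1.
s6 = s5 XOR in5 must be 1, so s5 and in5 differ.
Every assignment with s7 = 1 has in3 = 1; there are 16 such assignment(s).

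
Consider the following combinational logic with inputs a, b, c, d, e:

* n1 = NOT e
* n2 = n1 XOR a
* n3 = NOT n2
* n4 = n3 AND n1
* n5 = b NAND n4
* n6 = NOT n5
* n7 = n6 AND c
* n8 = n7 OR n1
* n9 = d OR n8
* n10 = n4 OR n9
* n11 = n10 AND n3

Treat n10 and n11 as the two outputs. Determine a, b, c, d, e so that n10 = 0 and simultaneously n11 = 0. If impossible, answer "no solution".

a=1 b=1 c=1 d=0 e=1

Check with a=1 b=1 c=1 d=0 e=1:
n1 = NOT e = NOT 1 = 0
n2 = n1 XOR a = 0 XOR 1 = 1
n3 = NOT n2 = NOT 1 = 0
n4 = n3 AND n1 = 0 AND 0 = 0
n5 = b NAND n4 = 1 NAND 0 = 1
n6 = NOT n5 = NOT 1 = 0
n7 = n6 AND c = 0 AND 1 = 0
n8 = n7 OR n1 = 0 OR 0 = 0
n9 = d OR n8 = 0 OR 0 = 0
n10 = n4 OR n9 = 0 OR 0 = 0
n11 = n10 AND n3 = 0 AND 0 = 0
So n10 = 0 and n11 = 0.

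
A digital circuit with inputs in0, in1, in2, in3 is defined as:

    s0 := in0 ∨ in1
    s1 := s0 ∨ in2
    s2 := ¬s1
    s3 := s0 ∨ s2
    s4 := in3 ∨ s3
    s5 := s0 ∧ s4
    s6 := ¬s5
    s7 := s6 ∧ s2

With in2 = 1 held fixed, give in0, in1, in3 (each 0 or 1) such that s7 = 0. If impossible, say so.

Check with in2 = 1 and in0=0, in1=1, in3=0:
s0 = in0 ∨ in1 = 0 ∨ 1 = 1
s1 = s0 ∨ in2 = 1 ∨ 1 = 1
s2 = ¬s1 = ¬1 = 0
s3 = s0 ∨ s2 = 1 ∨ 0 = 1
s4 = in3 ∨ s3 = 0 ∨ 1 = 1
s5 = s0 ∧ s4 = 1 ∧ 1 = 1
s6 = ¬s5 = ¬1 = 0
s7 = s6 ∧ s2 = 0 ∧ 0 = 0
So s7 = 0.

in0=0, in1=1, in3=0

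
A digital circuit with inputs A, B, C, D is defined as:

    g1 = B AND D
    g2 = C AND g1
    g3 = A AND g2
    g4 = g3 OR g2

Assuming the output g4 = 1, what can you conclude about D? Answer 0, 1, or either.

g4 = g3 OR g2 must be 1, so at least one of g3, g2 is 1.
Every assignment with g4 = 1 has D = 1; there are 2 such assignment(s).
  A=0, B=1, C=1, D=1
  A=1, B=1, C=1, D=1

1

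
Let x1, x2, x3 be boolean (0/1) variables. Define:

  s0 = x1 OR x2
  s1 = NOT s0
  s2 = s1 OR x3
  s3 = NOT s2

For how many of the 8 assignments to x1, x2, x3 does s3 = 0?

5

s3 = NOT s2 must be 0, so s2 = 1.
s2 = s1 OR x3 must be 1, so at least one of s1, x3 is 1.
Satisfying assignments:
  x1=0, x2=0, x3=0
  x1=0, x2=0, x3=1
  x1=0, x2=1, x3=1
  x1=1, x2=0, x3=1
  x1=1, x2=1, x3=1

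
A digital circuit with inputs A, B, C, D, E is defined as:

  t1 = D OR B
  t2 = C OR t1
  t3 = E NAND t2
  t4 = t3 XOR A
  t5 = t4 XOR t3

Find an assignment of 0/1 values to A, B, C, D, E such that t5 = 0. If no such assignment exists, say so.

A=0 B=0 C=1 D=1 E=0

Check with A=0 B=0 C=1 D=1 E=0:
t1 = D OR B = 1 OR 0 = 1
t2 = C OR t1 = 1 OR 1 = 1
t3 = E NAND t2 = 0 NAND 1 = 1
t4 = t3 XOR A = 1 XOR 0 = 1
t5 = t4 XOR t3 = 1 XOR 1 = 0
So t5 = 0 as required.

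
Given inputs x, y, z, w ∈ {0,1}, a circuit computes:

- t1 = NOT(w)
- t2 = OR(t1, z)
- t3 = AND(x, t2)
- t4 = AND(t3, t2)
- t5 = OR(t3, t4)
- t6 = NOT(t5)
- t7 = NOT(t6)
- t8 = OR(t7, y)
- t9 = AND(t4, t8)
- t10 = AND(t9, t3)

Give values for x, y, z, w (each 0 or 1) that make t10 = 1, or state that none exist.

t10 = AND(t9, t3) must be 1, so both t9 = 1 and t3 = 1.
t9 = AND(t4, t8) must be 1, so both t4 = 1 and t8 = 1.
Check with x=1, y=0, z=1, w=0:
t1 = NOT(w) = NOT 0 = 1
t2 = OR(t1, z) = OR(1, 1) = 1
t3 = AND(x, t2) = AND(1, 1) = 1
t4 = AND(t3, t2) = AND(1, 1) = 1
t5 = OR(t3, t4) = OR(1, 1) = 1
t6 = NOT(t5) = NOT 1 = 0
t7 = NOT(t6) = NOT 0 = 1
t8 = OR(t7, y) = OR(1, 0) = 1
t9 = AND(t4, t8) = AND(1, 1) = 1
t10 = AND(t9, t3) = AND(1, 1) = 1
So t10 = 1 as required.

x=1, y=0, z=1, w=0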